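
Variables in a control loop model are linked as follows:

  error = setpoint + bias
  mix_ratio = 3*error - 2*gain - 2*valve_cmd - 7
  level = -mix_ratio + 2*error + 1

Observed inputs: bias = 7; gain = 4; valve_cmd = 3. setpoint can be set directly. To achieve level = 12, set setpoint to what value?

setpoint = 3

Substituting into the error equation gives error = setpoint + 7.
So mix_ratio = 3*setpoint.
So level = -setpoint + 15.
Solve -setpoint + 15 = 12: setpoint = (12 - 15) / -1 = 3.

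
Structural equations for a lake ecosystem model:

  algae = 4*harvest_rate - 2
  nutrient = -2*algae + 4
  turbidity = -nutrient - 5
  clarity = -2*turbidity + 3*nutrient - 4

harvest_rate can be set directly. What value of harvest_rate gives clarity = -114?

Substituting into the nutrient equation gives nutrient = -8*harvest_rate + 8.
Substituting into the turbidity equation gives turbidity = 8*harvest_rate - 13.
So clarity = -40*harvest_rate + 46.
Solve -40*harvest_rate + 46 = -114: harvest_rate = (-114 - 46) / -40 = 4.

harvest_rate = 4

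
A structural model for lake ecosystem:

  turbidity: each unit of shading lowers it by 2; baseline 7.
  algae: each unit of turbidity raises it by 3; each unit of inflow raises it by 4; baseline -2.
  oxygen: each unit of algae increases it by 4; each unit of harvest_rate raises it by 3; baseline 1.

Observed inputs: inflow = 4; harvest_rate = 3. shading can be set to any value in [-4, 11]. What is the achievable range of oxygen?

-114 to 246

Substituting into the algae equation gives algae = -6*shading + 35.
Substituting into the oxygen equation gives oxygen = -24*shading + 150.
Linear in shading, so extremes are at the endpoints: shading = -4 gives oxygen = 246; shading = 11 gives oxygen = -114.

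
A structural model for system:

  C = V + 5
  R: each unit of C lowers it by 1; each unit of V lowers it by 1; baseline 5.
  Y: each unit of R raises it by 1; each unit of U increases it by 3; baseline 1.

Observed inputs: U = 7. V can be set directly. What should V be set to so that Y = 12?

V = 5

Substituting into the R equation gives R = -2*V.
Y becomes -2*V + 22.
Solve -2*V + 22 = 12: V = (12 - 22) / -2 = 5.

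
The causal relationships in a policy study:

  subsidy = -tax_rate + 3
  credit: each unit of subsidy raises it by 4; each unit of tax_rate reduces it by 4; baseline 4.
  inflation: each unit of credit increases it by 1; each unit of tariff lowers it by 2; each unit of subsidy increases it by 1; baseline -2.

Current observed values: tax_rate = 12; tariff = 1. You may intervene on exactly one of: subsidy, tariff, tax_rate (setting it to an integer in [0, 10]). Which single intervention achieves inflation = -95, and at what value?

set tariff = 2

Intervening on subsidy: inflation = 5*subsidy - 48. Reaching -95 requires subsidy = -47/5, not an integer.
Intervening on tariff: with other inputs at their observed values, inflation = -2*tariff - 91. Solving for -95 gives tariff = 2, within [0, 10].
Intervening on tax_rate: inflation = -9*tax_rate + 15. Reaching -95 requires tax_rate = 110/9, not an integer.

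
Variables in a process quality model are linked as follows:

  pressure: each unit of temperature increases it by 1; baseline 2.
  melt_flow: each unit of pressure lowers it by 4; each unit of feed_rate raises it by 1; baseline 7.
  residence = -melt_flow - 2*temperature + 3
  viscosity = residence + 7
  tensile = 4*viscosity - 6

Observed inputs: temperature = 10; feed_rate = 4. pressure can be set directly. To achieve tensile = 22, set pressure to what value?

Intervening on pressure fixes its value directly, overriding its dependence on temperature.
Substituting into the melt_flow equation gives melt_flow = -4*pressure + 11.
Substituting into the residence equation gives residence = 4*pressure - 28.
Substituting into the viscosity equation gives viscosity = 4*pressure - 21.
Substituting into the tensile equation gives tensile = 16*pressure - 90.
Solve 16*pressure - 90 = 22: pressure = (22 + 90) / 16 = 7.

pressure = 7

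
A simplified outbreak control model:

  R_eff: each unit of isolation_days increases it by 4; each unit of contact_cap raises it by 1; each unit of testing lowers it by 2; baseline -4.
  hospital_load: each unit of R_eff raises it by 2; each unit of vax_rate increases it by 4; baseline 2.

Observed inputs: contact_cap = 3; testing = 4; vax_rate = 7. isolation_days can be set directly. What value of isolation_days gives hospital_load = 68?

Substituting into the R_eff equation gives R_eff = 4*isolation_days - 9.
This gives hospital_load = 8*isolation_days + 12.
Solve 8*isolation_days + 12 = 68: isolation_days = (68 - 12) / 8 = 7.

isolation_days = 7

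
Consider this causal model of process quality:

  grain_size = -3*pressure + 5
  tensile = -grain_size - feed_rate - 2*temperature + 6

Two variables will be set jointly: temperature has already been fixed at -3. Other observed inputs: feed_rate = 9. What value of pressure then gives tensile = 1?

pressure = 1

With temperature held at -3:
Substituting into the tensile equation gives tensile = 3*pressure - 2.
Solve 3*pressure - 2 = 1: pressure = (1 + 2) / 3 = 1.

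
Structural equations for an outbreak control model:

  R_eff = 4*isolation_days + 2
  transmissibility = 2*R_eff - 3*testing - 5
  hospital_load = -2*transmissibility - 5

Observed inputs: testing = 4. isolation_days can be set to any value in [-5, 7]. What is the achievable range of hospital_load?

Substituting into the transmissibility equation gives transmissibility = 8*isolation_days - 13.
hospital_load becomes -16*isolation_days + 21.
Linear in isolation_days, so extremes are at the endpoints: isolation_days = -5 gives hospital_load = 101; isolation_days = 7 gives hospital_load = -91.

-91 to 101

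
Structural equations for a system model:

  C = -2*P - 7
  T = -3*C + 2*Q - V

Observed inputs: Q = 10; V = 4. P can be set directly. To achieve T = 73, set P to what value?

Substituting into the T equation gives T = 6*P + 37.
Solve 6*P + 37 = 73: P = (73 - 37) / 6 = 6.

P = 6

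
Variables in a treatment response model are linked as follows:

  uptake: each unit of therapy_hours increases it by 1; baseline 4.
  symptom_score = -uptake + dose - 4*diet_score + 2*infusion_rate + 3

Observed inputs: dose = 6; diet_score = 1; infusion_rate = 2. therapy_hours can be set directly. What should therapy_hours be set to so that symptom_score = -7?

therapy_hours = 12

Substituting into the symptom_score equation gives symptom_score = -therapy_hours + 5.
Solve -therapy_hours + 5 = -7: therapy_hours = (-7 - 5) / -1 = 12.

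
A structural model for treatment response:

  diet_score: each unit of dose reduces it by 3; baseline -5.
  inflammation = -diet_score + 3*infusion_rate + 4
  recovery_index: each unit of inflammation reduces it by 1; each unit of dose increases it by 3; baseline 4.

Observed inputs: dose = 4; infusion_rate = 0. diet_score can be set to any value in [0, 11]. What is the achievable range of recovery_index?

Intervening on diet_score fixes its value directly, overriding its dependence on dose.
Substituting into the inflammation equation gives inflammation = -diet_score + 4.
So recovery_index = diet_score + 12.
Linear in diet_score, so extremes are at the endpoints: diet_score = 0 gives recovery_index = 12; diet_score = 11 gives recovery_index = 23.

12 to 23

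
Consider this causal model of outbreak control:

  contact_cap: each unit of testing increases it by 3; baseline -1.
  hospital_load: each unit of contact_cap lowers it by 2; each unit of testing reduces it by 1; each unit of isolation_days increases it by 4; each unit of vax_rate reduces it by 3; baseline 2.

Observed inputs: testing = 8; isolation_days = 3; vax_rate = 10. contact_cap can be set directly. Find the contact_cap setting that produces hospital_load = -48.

Intervening on contact_cap fixes its value directly, overriding its dependence on testing.
Substituting into the hospital_load equation gives hospital_load = -2*contact_cap - 24.
Solve -2*contact_cap - 24 = -48: contact_cap = (-48 + 24) / -2 = 12.

contact_cap = 12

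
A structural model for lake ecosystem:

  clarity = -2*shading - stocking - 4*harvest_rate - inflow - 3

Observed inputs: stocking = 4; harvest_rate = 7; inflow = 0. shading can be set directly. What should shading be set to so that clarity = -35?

Substituting into the clarity equation gives clarity = -2*shading - 35.
Solve -2*shading - 35 = -35: shading = (-35 + 35) / -2 = 0.

shading = 0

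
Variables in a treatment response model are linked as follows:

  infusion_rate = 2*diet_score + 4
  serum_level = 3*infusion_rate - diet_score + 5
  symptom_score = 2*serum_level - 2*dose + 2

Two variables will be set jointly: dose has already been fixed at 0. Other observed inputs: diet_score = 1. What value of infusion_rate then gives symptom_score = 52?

With dose held at 0:
Intervening on infusion_rate fixes its value directly, overriding its dependence on diet_score.
Substituting into the serum_level equation gives serum_level = 3*infusion_rate + 4.
So symptom_score = 6*infusion_rate + 10.
Solve 6*infusion_rate + 10 = 52: infusion_rate = (52 - 10) / 6 = 7.

infusion_rate = 7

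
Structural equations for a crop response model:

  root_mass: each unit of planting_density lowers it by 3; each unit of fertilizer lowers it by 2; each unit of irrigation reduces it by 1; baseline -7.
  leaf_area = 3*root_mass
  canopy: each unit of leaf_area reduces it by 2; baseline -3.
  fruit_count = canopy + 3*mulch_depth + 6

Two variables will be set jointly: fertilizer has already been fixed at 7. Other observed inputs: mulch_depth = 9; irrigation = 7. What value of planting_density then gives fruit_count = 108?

planting_density = -5

With fertilizer held at 7:
Substituting into the root_mass equation gives root_mass = -3*planting_density - 28.
Substituting into the leaf_area equation gives leaf_area = -9*planting_density - 84.
Substituting into the canopy equation gives canopy = 18*planting_density + 165.
So fruit_count = 18*planting_density + 198.
Solve 18*planting_density + 198 = 108: planting_density = (108 - 198) / 18 = -5.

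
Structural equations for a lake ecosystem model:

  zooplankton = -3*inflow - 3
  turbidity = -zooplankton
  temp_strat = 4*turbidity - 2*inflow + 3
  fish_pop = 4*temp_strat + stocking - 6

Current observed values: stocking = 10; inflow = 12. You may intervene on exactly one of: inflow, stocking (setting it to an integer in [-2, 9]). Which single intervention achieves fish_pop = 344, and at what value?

set inflow = 7

Intervening on inflow: with other inputs at their observed values, fish_pop = 40*inflow + 64. Solving for 344 gives inflow = 7, within [-2, 9].
Intervening on stocking: fish_pop = stocking + 534. Reaching 344 requires stocking = -190, outside [-2, 9].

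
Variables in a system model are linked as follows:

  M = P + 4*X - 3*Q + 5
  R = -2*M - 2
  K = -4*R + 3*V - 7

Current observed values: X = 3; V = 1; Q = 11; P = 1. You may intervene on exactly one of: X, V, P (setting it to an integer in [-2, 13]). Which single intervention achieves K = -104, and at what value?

Intervening on X: K = 32*X - 212. Reaching -104 requires X = 27/8, not an integer.
Intervening on V: with other inputs at their observed values, K = 3*V - 119. Solving for -104 gives V = 5, within [-2, 13].
Intervening on P: K = 8*P - 124. Reaching -104 requires P = 5/2, not an integer.

set V = 5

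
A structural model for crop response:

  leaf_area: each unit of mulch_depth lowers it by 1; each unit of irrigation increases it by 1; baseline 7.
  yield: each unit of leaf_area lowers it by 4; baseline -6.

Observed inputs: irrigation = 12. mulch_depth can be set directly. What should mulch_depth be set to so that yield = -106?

mulch_depth = -6

Substituting into the leaf_area equation gives leaf_area = -mulch_depth + 19.
yield becomes 4*mulch_depth - 82.
Solve 4*mulch_depth - 82 = -106: mulch_depth = (-106 + 82) / 4 = -6.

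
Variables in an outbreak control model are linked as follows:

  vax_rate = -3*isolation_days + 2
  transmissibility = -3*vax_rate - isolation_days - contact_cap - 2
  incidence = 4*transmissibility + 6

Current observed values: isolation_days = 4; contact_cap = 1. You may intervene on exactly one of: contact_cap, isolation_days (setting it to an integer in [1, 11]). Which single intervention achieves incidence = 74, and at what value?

Intervening on contact_cap: with other inputs at their observed values, incidence = -4*contact_cap + 102. Solving for 74 gives contact_cap = 7, within [1, 11].
Intervening on isolation_days: incidence = 32*isolation_days - 30. Reaching 74 requires isolation_days = 13/4, not an integer.

set contact_cap = 7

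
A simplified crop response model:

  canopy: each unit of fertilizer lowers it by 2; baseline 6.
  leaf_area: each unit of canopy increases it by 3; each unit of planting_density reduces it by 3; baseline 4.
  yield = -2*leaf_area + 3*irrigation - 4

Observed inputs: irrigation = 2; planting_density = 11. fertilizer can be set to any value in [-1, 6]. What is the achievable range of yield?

Substituting into the leaf_area equation gives leaf_area = -6*fertilizer - 11.
So yield = 12*fertilizer + 24.
Linear in fertilizer, so extremes are at the endpoints: fertilizer = -1 gives yield = 12; fertilizer = 6 gives yield = 96.

12 to 96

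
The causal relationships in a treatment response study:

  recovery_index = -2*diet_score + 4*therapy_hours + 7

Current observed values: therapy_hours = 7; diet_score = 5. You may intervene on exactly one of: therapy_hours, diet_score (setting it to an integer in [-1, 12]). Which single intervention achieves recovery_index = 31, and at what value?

Intervening on therapy_hours: recovery_index = 4*therapy_hours - 3. Reaching 31 requires therapy_hours = 17/2, not an integer.
Intervening on diet_score: with other inputs at their observed values, recovery_index = -2*diet_score + 35. Solving for 31 gives diet_score = 2, within [-1, 12].

set diet_score = 2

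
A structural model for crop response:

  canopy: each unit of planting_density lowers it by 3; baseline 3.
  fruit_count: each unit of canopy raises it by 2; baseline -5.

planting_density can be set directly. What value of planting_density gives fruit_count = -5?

planting_density = 1

Substituting into the fruit_count equation gives fruit_count = -6*planting_density + 1.
Solve -6*planting_density + 1 = -5: planting_density = (-5 - 1) / -6 = 1.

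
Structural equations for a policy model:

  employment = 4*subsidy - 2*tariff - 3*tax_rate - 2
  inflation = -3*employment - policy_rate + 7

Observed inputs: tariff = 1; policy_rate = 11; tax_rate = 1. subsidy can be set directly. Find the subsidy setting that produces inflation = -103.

Substituting into the employment equation gives employment = 4*subsidy - 7.
inflation becomes -12*subsidy + 17.
Solve -12*subsidy + 17 = -103: subsidy = (-103 - 17) / -12 = 10.

subsidy = 10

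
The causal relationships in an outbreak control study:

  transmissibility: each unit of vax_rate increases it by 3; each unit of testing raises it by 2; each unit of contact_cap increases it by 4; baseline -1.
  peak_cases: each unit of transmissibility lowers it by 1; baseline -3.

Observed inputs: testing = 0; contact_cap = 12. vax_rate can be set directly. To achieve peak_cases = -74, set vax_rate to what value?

vax_rate = 8

Substituting into the transmissibility equation gives transmissibility = 3*vax_rate + 47.
This gives peak_cases = -3*vax_rate - 50.
Solve -3*vax_rate - 50 = -74: vax_rate = (-74 + 50) / -3 = 8.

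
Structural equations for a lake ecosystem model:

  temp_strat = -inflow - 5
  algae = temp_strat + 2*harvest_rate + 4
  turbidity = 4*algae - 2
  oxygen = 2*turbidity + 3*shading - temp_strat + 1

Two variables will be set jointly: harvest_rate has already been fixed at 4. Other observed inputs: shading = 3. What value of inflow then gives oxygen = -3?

inflow = 10

With harvest_rate held at 4:
Substituting into the algae equation gives algae = -inflow + 7.
This gives turbidity = -4*inflow + 26.
oxygen becomes -7*inflow + 67.
Solve -7*inflow + 67 = -3: inflow = (-3 - 67) / -7 = 10.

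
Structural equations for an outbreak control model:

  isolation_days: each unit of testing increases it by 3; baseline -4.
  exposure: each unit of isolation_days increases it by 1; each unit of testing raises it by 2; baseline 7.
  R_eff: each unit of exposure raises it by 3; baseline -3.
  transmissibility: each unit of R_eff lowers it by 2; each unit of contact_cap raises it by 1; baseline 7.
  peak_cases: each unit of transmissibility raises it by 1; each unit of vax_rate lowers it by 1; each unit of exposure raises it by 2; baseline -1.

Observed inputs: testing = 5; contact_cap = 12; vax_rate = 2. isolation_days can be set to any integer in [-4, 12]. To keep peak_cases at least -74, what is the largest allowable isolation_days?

isolation_days = 7

Intervening on isolation_days fixes its value directly, overriding its dependence on testing.
Substituting into the exposure equation gives exposure = isolation_days + 17.
Substituting into the R_eff equation gives R_eff = 3*isolation_days + 48.
Substituting into the transmissibility equation gives transmissibility = -6*isolation_days - 77.
Substituting into the peak_cases equation gives peak_cases = -4*isolation_days - 46.
Require -4*isolation_days - 46 ≥ -74, so isolation_days ≤ 7.
The largest integer in [-4, 12] satisfying this is 7.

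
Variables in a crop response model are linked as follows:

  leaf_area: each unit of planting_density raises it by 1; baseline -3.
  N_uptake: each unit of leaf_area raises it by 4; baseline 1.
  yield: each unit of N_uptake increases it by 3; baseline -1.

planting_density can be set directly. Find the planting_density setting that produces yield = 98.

Substituting into the N_uptake equation gives N_uptake = 4*planting_density - 11.
yield becomes 12*planting_density - 34.
Solve 12*planting_density - 34 = 98: planting_density = (98 + 34) / 12 = 11.

planting_density = 11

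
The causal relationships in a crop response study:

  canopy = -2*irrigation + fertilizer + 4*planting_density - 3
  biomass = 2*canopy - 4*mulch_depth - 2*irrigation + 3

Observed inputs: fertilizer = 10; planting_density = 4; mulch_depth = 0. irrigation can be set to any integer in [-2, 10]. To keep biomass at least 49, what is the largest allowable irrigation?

Substituting into the canopy equation gives canopy = -2*irrigation + 23.
biomass becomes -6*irrigation + 49.
Require -6*irrigation + 49 ≥ 49, so irrigation ≤ 0.
The largest integer in [-2, 10] satisfying this is 0.

irrigation = 0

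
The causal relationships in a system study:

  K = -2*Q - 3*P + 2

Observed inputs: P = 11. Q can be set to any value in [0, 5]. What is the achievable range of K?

Substituting into the K equation gives K = -2*Q - 31.
Linear in Q, so extremes are at the endpoints: Q = 0 gives K = -31; Q = 5 gives K = -41.

-41 to -31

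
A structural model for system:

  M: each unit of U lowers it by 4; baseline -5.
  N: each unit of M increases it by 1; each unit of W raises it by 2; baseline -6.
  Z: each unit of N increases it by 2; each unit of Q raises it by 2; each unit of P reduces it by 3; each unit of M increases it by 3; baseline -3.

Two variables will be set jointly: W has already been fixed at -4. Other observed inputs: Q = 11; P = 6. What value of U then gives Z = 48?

U = -5

With W held at -4:
Substituting into the N equation gives N = -4*U - 19.
Z becomes -20*U - 52.
Solve -20*U - 52 = 48: U = (48 + 52) / -20 = -5.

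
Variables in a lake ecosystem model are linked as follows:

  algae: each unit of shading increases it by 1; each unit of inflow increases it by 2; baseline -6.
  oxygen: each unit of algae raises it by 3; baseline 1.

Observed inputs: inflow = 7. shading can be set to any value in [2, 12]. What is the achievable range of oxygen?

31 to 61

Substituting into the algae equation gives algae = shading + 8.
oxygen becomes 3*shading + 25.
Linear in shading, so extremes are at the endpoints: shading = 2 gives oxygen = 31; shading = 12 gives oxygen = 61.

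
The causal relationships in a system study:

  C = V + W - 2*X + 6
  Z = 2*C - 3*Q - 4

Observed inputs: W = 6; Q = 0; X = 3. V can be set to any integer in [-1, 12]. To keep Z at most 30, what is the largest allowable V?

Substituting into the C equation gives C = V + 6.
So Z = 2*V + 8.
Require 2*V + 8 ≤ 30, so V ≤ 11.
The largest integer in [-1, 12] satisfying this is 11.

V = 11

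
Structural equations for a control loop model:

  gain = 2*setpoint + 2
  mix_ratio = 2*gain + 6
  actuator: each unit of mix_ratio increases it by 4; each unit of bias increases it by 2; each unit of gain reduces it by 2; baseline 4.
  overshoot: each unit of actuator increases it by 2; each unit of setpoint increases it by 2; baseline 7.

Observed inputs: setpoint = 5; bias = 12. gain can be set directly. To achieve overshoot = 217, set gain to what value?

gain = 8

Intervening on gain fixes its value directly, overriding its dependence on setpoint.
Substituting into the actuator equation gives actuator = 6*gain + 52.
This gives overshoot = 12*gain + 121.
Solve 12*gain + 121 = 217: gain = (217 - 121) / 12 = 8.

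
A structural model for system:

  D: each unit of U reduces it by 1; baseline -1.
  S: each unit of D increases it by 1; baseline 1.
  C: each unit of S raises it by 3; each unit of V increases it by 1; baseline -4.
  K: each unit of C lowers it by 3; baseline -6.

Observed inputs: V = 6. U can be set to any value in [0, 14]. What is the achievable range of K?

-12 to 114

Substituting into the S equation gives S = -U.
This gives C = -3*U + 2.
K becomes 9*U - 12.
Linear in U, so extremes are at the endpoints: U = 0 gives K = -12; U = 14 gives K = 114.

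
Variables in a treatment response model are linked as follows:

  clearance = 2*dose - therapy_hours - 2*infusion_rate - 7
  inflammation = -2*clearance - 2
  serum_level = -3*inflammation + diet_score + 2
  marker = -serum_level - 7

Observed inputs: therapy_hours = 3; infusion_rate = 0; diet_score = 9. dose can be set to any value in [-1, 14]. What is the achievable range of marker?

Substituting into the clearance equation gives clearance = 2*dose - 10.
So inflammation = -4*dose + 18.
Substituting into the serum_level equation gives serum_level = 12*dose - 43.
Substituting into the marker equation gives marker = -12*dose + 36.
Linear in dose, so extremes are at the endpoints: dose = -1 gives marker = 48; dose = 14 gives marker = -132.

-132 to 48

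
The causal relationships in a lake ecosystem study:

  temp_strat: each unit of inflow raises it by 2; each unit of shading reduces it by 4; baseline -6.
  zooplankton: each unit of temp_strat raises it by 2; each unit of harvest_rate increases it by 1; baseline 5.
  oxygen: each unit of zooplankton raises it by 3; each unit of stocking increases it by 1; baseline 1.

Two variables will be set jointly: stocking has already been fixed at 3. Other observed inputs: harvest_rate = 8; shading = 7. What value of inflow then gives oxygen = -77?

inflow = 7

With stocking held at 3:
Substituting into the temp_strat equation gives temp_strat = 2*inflow - 34.
Substituting into the zooplankton equation gives zooplankton = 4*inflow - 55.
This gives oxygen = 12*inflow - 161.
Solve 12*inflow - 161 = -77: inflow = (-77 + 161) / 12 = 7.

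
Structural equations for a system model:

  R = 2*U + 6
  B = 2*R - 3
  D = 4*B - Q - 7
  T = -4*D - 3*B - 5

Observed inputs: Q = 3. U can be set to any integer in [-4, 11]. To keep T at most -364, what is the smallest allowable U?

Substituting into the B equation gives B = 4*U + 9.
Substituting into the D equation gives D = 16*U + 26.
Substituting into the T equation gives T = -76*U - 136.
Require -76*U - 136 ≤ -364, so U ≥ 3.
The smallest integer in [-4, 11] satisfying this is 3.

U = 3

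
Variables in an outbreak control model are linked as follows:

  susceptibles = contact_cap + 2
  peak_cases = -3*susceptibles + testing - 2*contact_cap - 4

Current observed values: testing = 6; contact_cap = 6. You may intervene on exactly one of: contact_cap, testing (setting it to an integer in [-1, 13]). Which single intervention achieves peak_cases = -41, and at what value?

Intervening on contact_cap: peak_cases = -5*contact_cap - 4. Reaching -41 requires contact_cap = 37/5, not an integer.
Intervening on testing: with other inputs at their observed values, peak_cases = testing - 40. Solving for -41 gives testing = -1, within [-1, 13].

set testing = -1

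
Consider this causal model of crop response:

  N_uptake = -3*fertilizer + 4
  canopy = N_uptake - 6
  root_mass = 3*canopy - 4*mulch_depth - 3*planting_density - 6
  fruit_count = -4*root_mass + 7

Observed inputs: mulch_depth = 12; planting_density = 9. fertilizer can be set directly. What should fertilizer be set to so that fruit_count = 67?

Substituting into the canopy equation gives canopy = -3*fertilizer - 2.
This gives root_mass = -9*fertilizer - 87.
Substituting into the fruit_count equation gives fruit_count = 36*fertilizer + 355.
Solve 36*fertilizer + 355 = 67: fertilizer = (67 - 355) / 36 = -8.

fertilizer = -8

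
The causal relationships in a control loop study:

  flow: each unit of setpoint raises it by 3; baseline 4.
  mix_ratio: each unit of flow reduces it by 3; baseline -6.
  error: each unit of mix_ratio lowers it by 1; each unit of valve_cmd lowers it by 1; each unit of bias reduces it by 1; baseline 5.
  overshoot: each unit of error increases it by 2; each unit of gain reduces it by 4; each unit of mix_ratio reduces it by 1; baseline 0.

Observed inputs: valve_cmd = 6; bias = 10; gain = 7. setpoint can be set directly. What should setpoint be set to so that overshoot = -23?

Substituting into the mix_ratio equation gives mix_ratio = -9*setpoint - 18.
error becomes 9*setpoint + 7.
Substituting into the overshoot equation gives overshoot = 27*setpoint + 4.
Solve 27*setpoint + 4 = -23: setpoint = (-23 - 4) / 27 = -1.

setpoint = -1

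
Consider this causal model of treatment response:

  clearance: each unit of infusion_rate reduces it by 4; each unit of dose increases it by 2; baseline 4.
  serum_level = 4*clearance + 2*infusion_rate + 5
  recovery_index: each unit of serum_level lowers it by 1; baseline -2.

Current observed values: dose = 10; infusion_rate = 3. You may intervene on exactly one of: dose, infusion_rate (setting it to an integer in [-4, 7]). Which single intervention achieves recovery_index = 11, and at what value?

Intervening on dose: with other inputs at their observed values, recovery_index = -8*dose + 19. Solving for 11 gives dose = 1, within [-4, 7].
Intervening on infusion_rate: recovery_index = 14*infusion_rate - 103. Reaching 11 requires infusion_rate = 57/7, not an integer.

set dose = 1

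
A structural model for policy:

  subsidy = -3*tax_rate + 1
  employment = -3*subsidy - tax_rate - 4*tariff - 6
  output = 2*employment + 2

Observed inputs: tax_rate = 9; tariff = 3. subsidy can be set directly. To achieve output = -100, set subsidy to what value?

Intervening on subsidy fixes its value directly, overriding its dependence on tax_rate.
Substituting into the employment equation gives employment = -3*subsidy - 27.
Substituting into the output equation gives output = -6*subsidy - 52.
Solve -6*subsidy - 52 = -100: subsidy = (-100 + 52) / -6 = 8.

subsidy = 8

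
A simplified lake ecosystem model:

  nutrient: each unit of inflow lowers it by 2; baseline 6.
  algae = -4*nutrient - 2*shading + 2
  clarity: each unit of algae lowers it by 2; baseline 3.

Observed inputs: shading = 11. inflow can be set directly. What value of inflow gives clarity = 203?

inflow = -7

Substituting into the algae equation gives algae = 8*inflow - 44.
Substituting into the clarity equation gives clarity = -16*inflow + 91.
Solve -16*inflow + 91 = 203: inflow = (203 - 91) / -16 = -7.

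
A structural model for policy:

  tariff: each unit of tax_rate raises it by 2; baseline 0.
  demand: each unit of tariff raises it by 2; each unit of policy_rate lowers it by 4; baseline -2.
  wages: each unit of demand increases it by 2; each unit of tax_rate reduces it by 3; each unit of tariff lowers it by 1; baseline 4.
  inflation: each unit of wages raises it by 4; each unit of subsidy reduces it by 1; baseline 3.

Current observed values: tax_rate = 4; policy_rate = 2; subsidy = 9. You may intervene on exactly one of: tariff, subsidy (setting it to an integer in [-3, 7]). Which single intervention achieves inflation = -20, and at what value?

set subsidy = 7

Intervening on tariff: inflation = 12*tariff - 118. Reaching -20 requires tariff = 49/6, not an integer.
Intervening on subsidy: with other inputs at their observed values, inflation = -subsidy - 13. Solving for -20 gives subsidy = 7, within [-3, 7].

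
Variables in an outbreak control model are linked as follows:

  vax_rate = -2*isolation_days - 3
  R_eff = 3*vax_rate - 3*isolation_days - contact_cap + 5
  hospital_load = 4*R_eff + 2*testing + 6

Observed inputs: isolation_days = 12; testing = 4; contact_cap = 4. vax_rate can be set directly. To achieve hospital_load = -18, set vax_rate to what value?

Intervening on vax_rate fixes its value directly, overriding its dependence on isolation_days.
Substituting into the R_eff equation gives R_eff = 3*vax_rate - 35.
Substituting into the hospital_load equation gives hospital_load = 12*vax_rate - 126.
Solve 12*vax_rate - 126 = -18: vax_rate = (-18 + 126) / 12 = 9.

vax_rate = 9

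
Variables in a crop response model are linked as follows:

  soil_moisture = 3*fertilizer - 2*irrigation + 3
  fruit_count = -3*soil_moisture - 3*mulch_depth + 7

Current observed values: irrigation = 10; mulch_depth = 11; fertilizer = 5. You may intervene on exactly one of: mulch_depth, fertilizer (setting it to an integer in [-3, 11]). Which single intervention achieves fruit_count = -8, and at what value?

Intervening on mulch_depth: with other inputs at their observed values, fruit_count = -3*mulch_depth + 13. Solving for -8 gives mulch_depth = 7, within [-3, 11].
Intervening on fertilizer: fruit_count = -9*fertilizer + 25. Reaching -8 requires fertilizer = 11/3, not an integer.

set mulch_depth = 7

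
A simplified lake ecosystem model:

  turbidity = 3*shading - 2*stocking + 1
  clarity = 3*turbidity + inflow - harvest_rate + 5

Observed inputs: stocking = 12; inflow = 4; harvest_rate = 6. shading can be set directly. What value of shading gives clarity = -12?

Substituting into the turbidity equation gives turbidity = 3*shading - 23.
Substituting into the clarity equation gives clarity = 9*shading - 66.
Solve 9*shading - 66 = -12: shading = (-12 + 66) / 9 = 6.

shading = 6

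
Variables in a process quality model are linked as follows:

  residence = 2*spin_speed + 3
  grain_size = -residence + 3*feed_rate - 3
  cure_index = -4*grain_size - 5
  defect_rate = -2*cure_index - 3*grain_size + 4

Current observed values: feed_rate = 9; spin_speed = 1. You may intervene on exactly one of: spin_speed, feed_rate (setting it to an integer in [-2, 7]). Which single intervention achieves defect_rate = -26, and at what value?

Intervening on spin_speed: defect_rate = -10*spin_speed + 119. Reaching -26 requires spin_speed = 29/2, not an integer.
Intervening on feed_rate: with other inputs at their observed values, defect_rate = 15*feed_rate - 26. Solving for -26 gives feed_rate = 0, within [-2, 7].

set feed_rate = 0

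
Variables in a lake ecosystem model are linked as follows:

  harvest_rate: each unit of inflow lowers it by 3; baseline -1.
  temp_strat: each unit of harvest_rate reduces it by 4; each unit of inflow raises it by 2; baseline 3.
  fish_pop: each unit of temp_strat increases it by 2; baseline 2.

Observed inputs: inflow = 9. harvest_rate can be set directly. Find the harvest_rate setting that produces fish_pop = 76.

harvest_rate = -4

Intervening on harvest_rate fixes its value directly, overriding its dependence on inflow.
Substituting into the temp_strat equation gives temp_strat = -4*harvest_rate + 21.
This gives fish_pop = -8*harvest_rate + 44.
Solve -8*harvest_rate + 44 = 76: harvest_rate = (76 - 44) / -8 = -4.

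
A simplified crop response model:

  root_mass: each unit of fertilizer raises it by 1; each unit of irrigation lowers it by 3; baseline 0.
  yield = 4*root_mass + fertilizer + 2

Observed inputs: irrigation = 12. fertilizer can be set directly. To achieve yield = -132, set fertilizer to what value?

fertilizer = 2

Substituting into the root_mass equation gives root_mass = fertilizer - 36.
Substituting into the yield equation gives yield = 5*fertilizer - 142.
Solve 5*fertilizer - 142 = -132: fertilizer = (-132 + 142) / 5 = 2.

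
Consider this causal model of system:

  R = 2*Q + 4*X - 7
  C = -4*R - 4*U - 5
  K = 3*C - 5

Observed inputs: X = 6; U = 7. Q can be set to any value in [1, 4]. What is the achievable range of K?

Substituting into the R equation gives R = 2*Q + 17.
Substituting into the C equation gives C = -8*Q - 101.
This gives K = -24*Q - 308.
Linear in Q, so extremes are at the endpoints: Q = 1 gives K = -332; Q = 4 gives K = -404.

-404 to -332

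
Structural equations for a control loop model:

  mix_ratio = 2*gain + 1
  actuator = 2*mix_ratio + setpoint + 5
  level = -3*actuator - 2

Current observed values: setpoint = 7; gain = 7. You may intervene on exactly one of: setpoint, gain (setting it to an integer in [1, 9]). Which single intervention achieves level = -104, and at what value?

Intervening on setpoint: level = -3*setpoint - 107. Reaching -104 requires setpoint = -1, outside [1, 9].
Intervening on gain: with other inputs at their observed values, level = -12*gain - 44. Solving for -104 gives gain = 5, within [1, 9].

set gain = 5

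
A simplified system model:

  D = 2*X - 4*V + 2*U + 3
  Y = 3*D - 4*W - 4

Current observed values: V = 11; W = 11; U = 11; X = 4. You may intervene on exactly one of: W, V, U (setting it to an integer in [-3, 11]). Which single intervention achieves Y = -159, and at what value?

set U = -2

Intervening on W: Y = -4*W - 37. Reaching -159 requires W = 61/2, not an integer.
Intervening on V: Y = -12*V + 51. Reaching -159 requires V = 35/2, not an integer.
Intervening on U: with other inputs at their observed values, Y = 6*U - 147. Solving for -159 gives U = -2, within [-3, 11].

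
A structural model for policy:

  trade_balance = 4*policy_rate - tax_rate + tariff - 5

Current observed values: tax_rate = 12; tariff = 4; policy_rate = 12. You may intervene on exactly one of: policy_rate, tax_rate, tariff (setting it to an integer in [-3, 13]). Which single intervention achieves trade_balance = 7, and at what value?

set policy_rate = 5

Intervening on policy_rate: with other inputs at their observed values, trade_balance = 4*policy_rate - 13. Solving for 7 gives policy_rate = 5, within [-3, 13].
Intervening on tax_rate: trade_balance = -tax_rate + 47. Reaching 7 requires tax_rate = 40, outside [-3, 13].
Intervening on tariff: trade_balance = tariff + 31. Reaching 7 requires tariff = -24, outside [-3, 13].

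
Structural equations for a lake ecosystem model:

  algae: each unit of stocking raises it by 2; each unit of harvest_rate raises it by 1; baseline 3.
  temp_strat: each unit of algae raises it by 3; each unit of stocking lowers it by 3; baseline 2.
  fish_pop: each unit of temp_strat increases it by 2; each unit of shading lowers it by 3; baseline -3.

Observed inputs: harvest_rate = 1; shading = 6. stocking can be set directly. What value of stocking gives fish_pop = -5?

stocking = -2

Substituting into the algae equation gives algae = 2*stocking + 4.
So temp_strat = 3*stocking + 14.
Substituting into the fish_pop equation gives fish_pop = 6*stocking + 7.
Solve 6*stocking + 7 = -5: stocking = (-5 - 7) / 6 = -2.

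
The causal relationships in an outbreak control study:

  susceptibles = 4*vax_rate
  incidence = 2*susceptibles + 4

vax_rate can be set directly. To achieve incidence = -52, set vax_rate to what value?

vax_rate = -7

Substituting into the incidence equation gives incidence = 8*vax_rate + 4.
Solve 8*vax_rate + 4 = -52: vax_rate = (-52 - 4) / 8 = -7.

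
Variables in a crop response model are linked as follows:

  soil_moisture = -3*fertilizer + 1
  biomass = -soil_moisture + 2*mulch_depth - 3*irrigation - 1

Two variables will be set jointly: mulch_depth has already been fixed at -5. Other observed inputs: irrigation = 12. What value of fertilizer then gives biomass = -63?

With mulch_depth held at -5:
Substituting into the biomass equation gives biomass = 3*fertilizer - 48.
Solve 3*fertilizer - 48 = -63: fertilizer = (-63 + 48) / 3 = -5.

fertilizer = -5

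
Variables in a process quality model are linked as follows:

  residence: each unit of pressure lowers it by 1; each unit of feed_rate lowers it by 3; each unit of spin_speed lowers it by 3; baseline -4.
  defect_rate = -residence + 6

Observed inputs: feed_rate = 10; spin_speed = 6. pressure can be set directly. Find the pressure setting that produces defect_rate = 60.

Substituting into the residence equation gives residence = -pressure - 52.
So defect_rate = pressure + 58.
Solve pressure + 58 = 60: pressure = (60 - 58) / 1 = 2.

pressure = 2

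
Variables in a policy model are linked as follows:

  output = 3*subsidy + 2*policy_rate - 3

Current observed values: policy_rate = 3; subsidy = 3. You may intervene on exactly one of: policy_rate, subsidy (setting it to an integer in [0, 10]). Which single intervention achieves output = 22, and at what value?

Intervening on policy_rate: with other inputs at their observed values, output = 2*policy_rate + 6. Solving for 22 gives policy_rate = 8, within [0, 10].
Intervening on subsidy: output = 3*subsidy + 3. Reaching 22 requires subsidy = 19/3, not an integer.

set policy_rate = 8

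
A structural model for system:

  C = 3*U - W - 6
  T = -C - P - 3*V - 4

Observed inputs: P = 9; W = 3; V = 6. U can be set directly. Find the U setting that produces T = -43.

U = 7

Substituting into the C equation gives C = 3*U - 9.
So T = -3*U - 22.
Solve -3*U - 22 = -43: U = (-43 + 22) / -3 = 7.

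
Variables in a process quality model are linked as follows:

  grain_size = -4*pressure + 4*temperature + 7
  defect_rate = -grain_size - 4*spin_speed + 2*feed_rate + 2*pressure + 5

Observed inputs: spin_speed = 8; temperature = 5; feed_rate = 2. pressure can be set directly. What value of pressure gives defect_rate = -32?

Substituting into the grain_size equation gives grain_size = -4*pressure + 27.
Substituting into the defect_rate equation gives defect_rate = 6*pressure - 50.
Solve 6*pressure - 50 = -32: pressure = (-32 + 50) / 6 = 3.

pressure = 3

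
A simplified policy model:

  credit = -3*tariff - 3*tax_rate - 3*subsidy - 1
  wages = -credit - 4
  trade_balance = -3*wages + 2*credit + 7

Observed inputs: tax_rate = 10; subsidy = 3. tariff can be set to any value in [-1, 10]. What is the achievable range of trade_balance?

Substituting into the credit equation gives credit = -3*tariff - 40.
Substituting into the wages equation gives wages = 3*tariff + 36.
Substituting into the trade_balance equation gives trade_balance = -15*tariff - 181.
Linear in tariff, so extremes are at the endpoints: tariff = -1 gives trade_balance = -166; tariff = 10 gives trade_balance = -331.

-331 to -166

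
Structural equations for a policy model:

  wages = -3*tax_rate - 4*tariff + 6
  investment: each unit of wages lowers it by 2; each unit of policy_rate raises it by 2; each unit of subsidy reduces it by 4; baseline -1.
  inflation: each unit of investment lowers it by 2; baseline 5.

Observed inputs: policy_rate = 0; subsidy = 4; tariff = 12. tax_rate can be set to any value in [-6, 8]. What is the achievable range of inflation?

-225 to -57

Substituting into the wages equation gives wages = -3*tax_rate - 42.
So investment = 6*tax_rate + 67.
Substituting into the inflation equation gives inflation = -12*tax_rate - 129.
Linear in tax_rate, so extremes are at the endpoints: tax_rate = -6 gives inflation = -57; tax_rate = 8 gives inflation = -225.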